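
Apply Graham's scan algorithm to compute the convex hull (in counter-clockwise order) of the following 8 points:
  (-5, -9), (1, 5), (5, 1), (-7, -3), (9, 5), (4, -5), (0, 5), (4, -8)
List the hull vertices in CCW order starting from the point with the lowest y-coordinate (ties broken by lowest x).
Hull (CCW) = [(-5, -9), (4, -8), (9, 5), (0, 5), (-7, -3)]

Graham scan procedure:
  1. Find the pivot p₀ = point with lowest y (tie → lowest x): (-5, -9).
  2. Sort the remaining points by polar angle around p₀.
  3. Walk through sorted points, maintaining a stack; pop the top while the last three entries make a non-left turn (cross product ≤ 0).
  4. Final stack is the convex hull in CCW order: (-5, -9), (4, -8), (9, 5), (0, 5), (-7, -3).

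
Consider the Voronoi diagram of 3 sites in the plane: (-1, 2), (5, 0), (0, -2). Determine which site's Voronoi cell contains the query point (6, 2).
Nearest site = (5, 0)

The Voronoi cell of site s contains exactly those query points closer to s than to any other site. Compute squared distances from q = (6, 2) to each site:
  (5 − 6)² + (0 − 2)² = 5
  (-1 − 6)² + (2 − 2)² = 49
  (0 − 6)² + (-2 − 2)² = 52
Minimum is attained by (5, 0), so q lies in its Voronoi cell.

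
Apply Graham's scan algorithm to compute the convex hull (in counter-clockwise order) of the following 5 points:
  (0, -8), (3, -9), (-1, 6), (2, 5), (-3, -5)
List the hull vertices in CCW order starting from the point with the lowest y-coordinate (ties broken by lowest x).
Hull (CCW) = [(3, -9), (2, 5), (-1, 6), (-3, -5), (0, -8)]

Graham scan procedure:
  1. Find the pivot p₀ = point with lowest y (tie → lowest x): (3, -9).
  2. Sort the remaining points by polar angle around p₀.
  3. Walk through sorted points, maintaining a stack; pop the top while the last three entries make a non-left turn (cross product ≤ 0).
  4. Final stack is the convex hull in CCW order: (3, -9), (2, 5), (-1, 6), (-3, -5), (0, -8).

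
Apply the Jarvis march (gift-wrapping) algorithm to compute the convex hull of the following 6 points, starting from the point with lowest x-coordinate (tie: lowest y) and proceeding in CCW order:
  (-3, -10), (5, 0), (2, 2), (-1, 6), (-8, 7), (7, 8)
Hull (CCW) = [(-8, 7), (-3, -10), (5, 0), (7, 8)]

Jarvis march: at each step, from the current hull vertex p, select the next vertex q as the point such that every other point lies strictly to the left of (or on) the directed line p → q. (Equivalently: for every other point r, the cross product (q − p) × (r − p) ≥ 0.)
Starting point (lowest x, tie lowest y): (-8, 7). Wrap until returning to start. Resulting hull: (-8, 7), (-3, -10), (5, 0), (7, 8).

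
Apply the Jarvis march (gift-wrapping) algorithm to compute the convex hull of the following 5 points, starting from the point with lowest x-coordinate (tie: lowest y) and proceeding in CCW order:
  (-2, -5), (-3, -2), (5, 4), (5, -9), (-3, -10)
Hull (CCW) = [(-3, -10), (5, -9), (5, 4), (-3, -2)]

Jarvis march: at each step, from the current hull vertex p, select the next vertex q as the point such that every other point lies strictly to the left of (or on) the directed line p → q. (Equivalently: for every other point r, the cross product (q − p) × (r − p) ≥ 0.)
Starting point (lowest x, tie lowest y): (-3, -10). Wrap until returning to start. Resulting hull: (-3, -10), (5, -9), (5, 4), (-3, -2).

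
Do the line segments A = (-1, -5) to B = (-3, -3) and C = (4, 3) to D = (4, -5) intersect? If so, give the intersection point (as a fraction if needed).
No (intersection of containing lines falls outside at least one segment)

Parametrize and solve: t = -5/2, s = 13/8. At least one of these is outside [0, 1], so the segments do not intersect.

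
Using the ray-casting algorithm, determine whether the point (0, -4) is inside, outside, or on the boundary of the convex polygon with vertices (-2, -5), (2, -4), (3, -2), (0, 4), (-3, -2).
The point (0, -4) lies strictly inside the polygon

Cast a horizontal ray to the right from the query point and count how many polygon edges it crosses (each edge strictly once or zero times, handled with the usual half-open convention). 
Parity of crossings → odd ⇒ inside.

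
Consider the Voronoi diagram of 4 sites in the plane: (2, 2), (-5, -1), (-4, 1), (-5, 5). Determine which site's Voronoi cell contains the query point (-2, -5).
Nearest site = (-5, -1)

The Voronoi cell of site s contains exactly those query points closer to s than to any other site. Compute squared distances from q = (-2, -5) to each site:
  (-5 − -2)² + (-1 − -5)² = 25
  (-4 − -2)² + (1 − -5)² = 40
  (2 − -2)² + (2 − -5)² = 65
  (-5 − -2)² + (5 − -5)² = 109
Minimum is attained by (-5, -1), so q lies in its Voronoi cell.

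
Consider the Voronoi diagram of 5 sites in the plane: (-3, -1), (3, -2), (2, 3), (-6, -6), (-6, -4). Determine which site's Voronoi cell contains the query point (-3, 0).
Nearest site = (-3, -1)

The Voronoi cell of site s contains exactly those query points closer to s than to any other site. Compute squared distances from q = (-3, 0) to each site:
  (-3 − -3)² + (-1 − 0)² = 1
  (-6 − -3)² + (-4 − 0)² = 25
  (2 − -3)² + (3 − 0)² = 34
  (3 − -3)² + (-2 − 0)² = 40
  (-6 − -3)² + (-6 − 0)² = 45
Minimum is attained by (-3, -1), so q lies in its Voronoi cell.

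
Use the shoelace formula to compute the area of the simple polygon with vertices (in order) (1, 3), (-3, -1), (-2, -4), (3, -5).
Area = 27

Shoelace formula: Area = (1/2) |Σ_i (x_i · y_{i+1} − x_{i+1} · y_i)| (indices mod n). Compute each cross term:
  (1)(-1) − (-3)(3) = 8
  (-3)(-4) − (-2)(-1) = 10
  (-2)(-5) − (3)(-4) = 22
  (3)(3) − (1)(-5) = 14
Sum = 54, so (signed) Area = 54/2 = 27, |Area| = 27.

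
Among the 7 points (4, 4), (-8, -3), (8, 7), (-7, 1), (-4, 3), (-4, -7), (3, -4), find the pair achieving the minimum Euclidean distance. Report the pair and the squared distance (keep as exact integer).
Pair = ((-7, 1), (-4, 3)); squared distance = 13

Compute all C(7, 2) = 21 pairwise squared distances (x_i − x_j)² + (y_i − y_j)². The minimum is 13, attained by the pair ((-7, 1), (-4, 3)).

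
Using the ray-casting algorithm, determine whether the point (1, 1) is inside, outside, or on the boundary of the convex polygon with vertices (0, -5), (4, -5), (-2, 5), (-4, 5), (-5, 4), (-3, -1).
The point (1, 1) lies strictly outside the polygon

Cast a horizontal ray to the right from the query point and count how many polygon edges it crosses (each edge strictly once or zero times, handled with the usual half-open convention). 
Parity of crossings → even ⇒ outside.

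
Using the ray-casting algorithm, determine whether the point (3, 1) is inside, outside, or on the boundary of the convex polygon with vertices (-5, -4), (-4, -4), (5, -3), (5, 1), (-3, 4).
The point (3, 1) lies strictly inside the polygon

Cast a horizontal ray to the right from the query point and count how many polygon edges it crosses (each edge strictly once or zero times, handled with the usual half-open convention). 
Parity of crossings → odd ⇒ inside.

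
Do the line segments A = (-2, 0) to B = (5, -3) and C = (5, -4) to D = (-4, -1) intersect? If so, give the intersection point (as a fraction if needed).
No (intersection of containing lines falls outside at least one segment)

Parametrize and solve: t = 5/2, s = -7/6. At least one of these is outside [0, 1], so the segments do not intersect.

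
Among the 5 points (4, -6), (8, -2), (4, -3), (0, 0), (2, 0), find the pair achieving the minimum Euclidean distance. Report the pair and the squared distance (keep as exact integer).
Pair = ((0, 0), (2, 0)); squared distance = 4

Compute all C(5, 2) = 10 pairwise squared distances (x_i − x_j)² + (y_i − y_j)². The minimum is 4, attained by the pair ((0, 0), (2, 0)).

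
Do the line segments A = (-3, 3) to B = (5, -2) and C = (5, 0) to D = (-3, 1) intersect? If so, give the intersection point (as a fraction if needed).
Yes; intersection at (1, 1/2) (t = 1/2 on AB, s = 1/2 on CD)

Parametrize AB as A + t(B − A) = (-3 + 8 t, 3 + -5 t) and CD as C + s(D − C) = (5 + -8 s, 0 + 1 s). Solve the linear system for (t, s). Determinant = 32 ≠ 0, so a unique intersection of the containing lines exists. Solution: t = 1/2, s = 1/2 — both in [0, 1], so the segments cross. Intersection point: (1, 1/2).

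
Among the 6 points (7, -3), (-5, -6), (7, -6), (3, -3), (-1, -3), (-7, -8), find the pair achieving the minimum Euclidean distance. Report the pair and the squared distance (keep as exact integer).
Pair = ((-5, -6), (-7, -8)); squared distance = 8

Compute all C(6, 2) = 15 pairwise squared distances (x_i − x_j)² + (y_i − y_j)². The minimum is 8, attained by the pair ((-5, -6), (-7, -8)).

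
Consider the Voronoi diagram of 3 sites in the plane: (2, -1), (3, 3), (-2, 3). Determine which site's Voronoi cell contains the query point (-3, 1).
Nearest site = (-2, 3)

The Voronoi cell of site s contains exactly those query points closer to s than to any other site. Compute squared distances from q = (-3, 1) to each site:
  (-2 − -3)² + (3 − 1)² = 5
  (2 − -3)² + (-1 − 1)² = 29
  (3 − -3)² + (3 − 1)² = 40
Minimum is attained by (-2, 3), so q lies in its Voronoi cell.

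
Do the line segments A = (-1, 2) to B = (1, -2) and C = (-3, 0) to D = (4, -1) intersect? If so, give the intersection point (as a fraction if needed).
Yes; intersection at (3/13, -6/13) (t = 8/13 on AB, s = 6/13 on CD)

Parametrize AB as A + t(B − A) = (-1 + 2 t, 2 + -4 t) and CD as C + s(D − C) = (-3 + 7 s, 0 + -1 s). Solve the linear system for (t, s). Determinant = -26 ≠ 0, so a unique intersection of the containing lines exists. Solution: t = 8/13, s = 6/13 — both in [0, 1], so the segments cross. Intersection point: (3/13, -6/13).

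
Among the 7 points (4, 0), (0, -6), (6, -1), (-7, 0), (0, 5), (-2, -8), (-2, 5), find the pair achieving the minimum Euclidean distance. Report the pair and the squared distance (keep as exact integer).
Pair = ((0, 5), (-2, 5)); squared distance = 4

Compute all C(7, 2) = 21 pairwise squared distances (x_i − x_j)² + (y_i − y_j)². The minimum is 4, attained by the pair ((0, 5), (-2, 5)).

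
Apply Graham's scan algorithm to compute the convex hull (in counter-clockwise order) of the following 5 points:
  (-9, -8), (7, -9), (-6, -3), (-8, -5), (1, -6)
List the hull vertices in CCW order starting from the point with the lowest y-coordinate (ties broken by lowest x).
Hull (CCW) = [(7, -9), (1, -6), (-6, -3), (-8, -5), (-9, -8)]

Graham scan procedure:
  1. Find the pivot p₀ = point with lowest y (tie → lowest x): (7, -9).
  2. Sort the remaining points by polar angle around p₀.
  3. Walk through sorted points, maintaining a stack; pop the top while the last three entries make a non-left turn (cross product ≤ 0).
  4. Final stack is the convex hull in CCW order: (7, -9), (1, -6), (-6, -3), (-8, -5), (-9, -8).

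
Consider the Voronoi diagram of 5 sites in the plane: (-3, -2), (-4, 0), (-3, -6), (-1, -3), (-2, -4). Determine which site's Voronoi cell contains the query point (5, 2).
Nearest site = (-1, -3)

The Voronoi cell of site s contains exactly those query points closer to s than to any other site. Compute squared distances from q = (5, 2) to each site:
  (-1 − 5)² + (-3 − 2)² = 61
  (-3 − 5)² + (-2 − 2)² = 80
  (-4 − 5)² + (0 − 2)² = 85
  (-2 − 5)² + (-4 − 2)² = 85
  (-3 − 5)² + (-6 − 2)² = 128
Minimum is attained by (-1, -3), so q lies in its Voronoi cell.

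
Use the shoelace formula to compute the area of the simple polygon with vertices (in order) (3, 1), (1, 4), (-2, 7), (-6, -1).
Area = 67/2

Shoelace formula: Area = (1/2) |Σ_i (x_i · y_{i+1} − x_{i+1} · y_i)| (indices mod n). Compute each cross term:
  (3)(4) − (1)(1) = 11
  (1)(7) − (-2)(4) = 15
  (-2)(-1) − (-6)(7) = 44
  (-6)(1) − (3)(-1) = -3
Sum = 67, so (signed) Area = 67/2 = 67/2, |Area| = 67/2.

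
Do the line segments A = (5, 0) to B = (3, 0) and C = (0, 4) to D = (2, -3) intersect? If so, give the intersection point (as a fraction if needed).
No (intersection of containing lines falls outside at least one segment)

Parametrize and solve: t = 27/14, s = 4/7. At least one of these is outside [0, 1], so the segments do not intersect.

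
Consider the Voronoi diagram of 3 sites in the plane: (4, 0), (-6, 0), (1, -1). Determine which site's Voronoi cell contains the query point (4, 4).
Nearest site = (4, 0)

The Voronoi cell of site s contains exactly those query points closer to s than to any other site. Compute squared distances from q = (4, 4) to each site:
  (4 − 4)² + (0 − 4)² = 16
  (1 − 4)² + (-1 − 4)² = 34
  (-6 − 4)² + (0 − 4)² = 116
Minimum is attained by (4, 0), so q lies in its Voronoi cell.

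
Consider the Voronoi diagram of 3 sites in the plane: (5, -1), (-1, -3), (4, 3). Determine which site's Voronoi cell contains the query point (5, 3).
Nearest site = (4, 3)

The Voronoi cell of site s contains exactly those query points closer to s than to any other site. Compute squared distances from q = (5, 3) to each site:
  (4 − 5)² + (3 − 3)² = 1
  (5 − 5)² + (-1 − 3)² = 16
  (-1 − 5)² + (-3 − 3)² = 72
Minimum is attained by (4, 3), so q lies in its Voronoi cell.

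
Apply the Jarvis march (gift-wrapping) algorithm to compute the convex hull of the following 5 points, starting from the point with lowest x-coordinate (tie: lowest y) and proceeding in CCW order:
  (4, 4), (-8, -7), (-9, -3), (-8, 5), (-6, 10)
Hull (CCW) = [(-9, -3), (-8, -7), (4, 4), (-6, 10), (-8, 5)]

Jarvis march: at each step, from the current hull vertex p, select the next vertex q as the point such that every other point lies strictly to the left of (or on) the directed line p → q. (Equivalently: for every other point r, the cross product (q − p) × (r − p) ≥ 0.)
Starting point (lowest x, tie lowest y): (-9, -3). Wrap until returning to start. Resulting hull: (-9, -3), (-8, -7), (4, 4), (-6, 10), (-8, 5).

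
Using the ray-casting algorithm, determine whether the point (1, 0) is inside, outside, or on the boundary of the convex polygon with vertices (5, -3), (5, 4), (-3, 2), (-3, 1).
The point (1, 0) lies strictly inside the polygon

Cast a horizontal ray to the right from the query point and count how many polygon edges it crosses (each edge strictly once or zero times, handled with the usual half-open convention). 
Parity of crossings → odd ⇒ inside.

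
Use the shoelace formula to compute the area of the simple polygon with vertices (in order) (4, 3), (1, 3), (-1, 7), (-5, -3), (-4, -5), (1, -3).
Area = 51

Shoelace formula: Area = (1/2) |Σ_i (x_i · y_{i+1} − x_{i+1} · y_i)| (indices mod n). Compute each cross term:
  (4)(3) − (1)(3) = 9
  (1)(7) − (-1)(3) = 10
  (-1)(-3) − (-5)(7) = 38
  (-5)(-5) − (-4)(-3) = 13
  (-4)(-3) − (1)(-5) = 17
  (1)(3) − (4)(-3) = 15
Sum = 102, so (signed) Area = 102/2 = 51, |Area| = 51.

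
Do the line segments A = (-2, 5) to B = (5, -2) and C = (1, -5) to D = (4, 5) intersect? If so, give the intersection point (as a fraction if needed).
Yes; intersection at (34/13, 5/13) (t = 60/91 on AB, s = 7/13 on CD)

Parametrize AB as A + t(B − A) = (-2 + 7 t, 5 + -7 t) and CD as C + s(D − C) = (1 + 3 s, -5 + 10 s). Solve the linear system for (t, s). Determinant = -91 ≠ 0, so a unique intersection of the containing lines exists. Solution: t = 60/91, s = 7/13 — both in [0, 1], so the segments cross. Intersection point: (34/13, 5/13).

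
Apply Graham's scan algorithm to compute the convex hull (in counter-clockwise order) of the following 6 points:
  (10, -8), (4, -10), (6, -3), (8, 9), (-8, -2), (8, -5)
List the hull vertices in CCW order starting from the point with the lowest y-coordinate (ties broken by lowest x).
Hull (CCW) = [(4, -10), (10, -8), (8, 9), (-8, -2)]

Graham scan procedure:
  1. Find the pivot p₀ = point with lowest y (tie → lowest x): (4, -10).
  2. Sort the remaining points by polar angle around p₀.
  3. Walk through sorted points, maintaining a stack; pop the top while the last three entries make a non-left turn (cross product ≤ 0).
  4. Final stack is the convex hull in CCW order: (4, -10), (10, -8), (8, 9), (-8, -2).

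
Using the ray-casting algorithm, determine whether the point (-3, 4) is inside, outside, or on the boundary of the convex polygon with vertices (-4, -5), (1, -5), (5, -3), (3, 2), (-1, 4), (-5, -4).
The point (-3, 4) lies strictly outside the polygon

Cast a horizontal ray to the right from the query point and count how many polygon edges it crosses (each edge strictly once or zero times, handled with the usual half-open convention). 
Parity of crossings → even ⇒ outside.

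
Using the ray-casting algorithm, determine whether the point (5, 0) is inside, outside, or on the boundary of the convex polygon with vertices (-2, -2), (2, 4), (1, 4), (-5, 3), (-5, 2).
The point (5, 0) lies strictly outside the polygon

Cast a horizontal ray to the right from the query point and count how many polygon edges it crosses (each edge strictly once or zero times, handled with the usual half-open convention). 
Parity of crossings → even ⇒ outside.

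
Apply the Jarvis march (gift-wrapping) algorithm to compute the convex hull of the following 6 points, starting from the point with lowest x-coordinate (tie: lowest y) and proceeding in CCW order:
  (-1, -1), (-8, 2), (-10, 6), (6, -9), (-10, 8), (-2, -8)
Hull (CCW) = [(-10, 6), (-8, 2), (-2, -8), (6, -9), (-1, -1), (-10, 8)]

Jarvis march: at each step, from the current hull vertex p, select the next vertex q as the point such that every other point lies strictly to the left of (or on) the directed line p → q. (Equivalently: for every other point r, the cross product (q − p) × (r − p) ≥ 0.)
Starting point (lowest x, tie lowest y): (-10, 6). Wrap until returning to start. Resulting hull: (-10, 6), (-8, 2), (-2, -8), (6, -9), (-1, -1), (-10, 8).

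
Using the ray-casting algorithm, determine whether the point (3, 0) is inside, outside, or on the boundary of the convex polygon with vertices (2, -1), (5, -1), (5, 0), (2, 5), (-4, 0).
The point (3, 0) lies strictly inside the polygon

Cast a horizontal ray to the right from the query point and count how many polygon edges it crosses (each edge strictly once or zero times, handled with the usual half-open convention). 
Parity of crossings → odd ⇒ inside.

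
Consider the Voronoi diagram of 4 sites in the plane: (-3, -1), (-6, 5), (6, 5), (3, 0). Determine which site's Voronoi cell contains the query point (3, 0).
Nearest site = (3, 0)

The Voronoi cell of site s contains exactly those query points closer to s than to any other site. Compute squared distances from q = (3, 0) to each site:
  (3 − 3)² + (0 − 0)² = 0
  (6 − 3)² + (5 − 0)² = 34
  (-3 − 3)² + (-1 − 0)² = 37
  (-6 − 3)² + (5 − 0)² = 106
Minimum is attained by (3, 0), so q lies in its Voronoi cell.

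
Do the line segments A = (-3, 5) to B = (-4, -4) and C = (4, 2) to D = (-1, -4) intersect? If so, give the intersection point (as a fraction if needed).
No (intersection of containing lines falls outside at least one segment)

Parametrize and solve: t = 19/13, s = 22/13. At least one of these is outside [0, 1], so the segments do not intersect.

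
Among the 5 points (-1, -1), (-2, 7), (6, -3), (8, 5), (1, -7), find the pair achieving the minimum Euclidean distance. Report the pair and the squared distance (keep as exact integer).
Pair = ((-1, -1), (1, -7)); squared distance = 40

Compute all C(5, 2) = 10 pairwise squared distances (x_i − x_j)² + (y_i − y_j)². The minimum is 40, attained by the pair ((-1, -1), (1, -7)).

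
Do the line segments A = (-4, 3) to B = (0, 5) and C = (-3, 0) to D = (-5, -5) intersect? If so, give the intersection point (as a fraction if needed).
No (intersection of containing lines falls outside at least one segment)

Parametrize and solve: t = 11/16, s = -7/8. At least one of these is outside [0, 1], so the segments do not intersect.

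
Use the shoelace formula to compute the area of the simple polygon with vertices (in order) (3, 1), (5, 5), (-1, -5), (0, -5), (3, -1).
Area = 8

Shoelace formula: Area = (1/2) |Σ_i (x_i · y_{i+1} − x_{i+1} · y_i)| (indices mod n). Compute each cross term:
  (3)(5) − (5)(1) = 10
  (5)(-5) − (-1)(5) = -20
  (-1)(-5) − (0)(-5) = 5
  (0)(-1) − (3)(-5) = 15
  (3)(1) − (3)(-1) = 6
Sum = 16, so (signed) Area = 16/2 = 8, |Area| = 8.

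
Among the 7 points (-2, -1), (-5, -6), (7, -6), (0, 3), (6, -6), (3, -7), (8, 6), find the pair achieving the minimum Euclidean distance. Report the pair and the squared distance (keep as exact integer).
Pair = ((7, -6), (6, -6)); squared distance = 1

Compute all C(7, 2) = 21 pairwise squared distances (x_i − x_j)² + (y_i − y_j)². The minimum is 1, attained by the pair ((7, -6), (6, -6)).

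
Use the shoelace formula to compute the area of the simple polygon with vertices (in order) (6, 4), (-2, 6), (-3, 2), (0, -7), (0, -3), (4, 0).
Area = 107/2

Shoelace formula: Area = (1/2) |Σ_i (x_i · y_{i+1} − x_{i+1} · y_i)| (indices mod n). Compute each cross term:
  (6)(6) − (-2)(4) = 44
  (-2)(2) − (-3)(6) = 14
  (-3)(-7) − (0)(2) = 21
  (0)(-3) − (0)(-7) = 0
  (0)(0) − (4)(-3) = 12
  (4)(4) − (6)(0) = 16
Sum = 107, so (signed) Area = 107/2 = 107/2, |Area| = 107/2.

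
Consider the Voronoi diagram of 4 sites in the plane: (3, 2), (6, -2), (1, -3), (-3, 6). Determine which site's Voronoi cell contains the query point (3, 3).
Nearest site = (3, 2)

The Voronoi cell of site s contains exactly those query points closer to s than to any other site. Compute squared distances from q = (3, 3) to each site:
  (3 − 3)² + (2 − 3)² = 1
  (6 − 3)² + (-2 − 3)² = 34
  (1 − 3)² + (-3 − 3)² = 40
  (-3 − 3)² + (6 − 3)² = 45
Minimum is attained by (3, 2), so q lies in its Voronoi cell.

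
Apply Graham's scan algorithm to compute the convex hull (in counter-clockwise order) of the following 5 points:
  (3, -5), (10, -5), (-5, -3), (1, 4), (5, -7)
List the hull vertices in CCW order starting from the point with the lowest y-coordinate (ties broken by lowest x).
Hull (CCW) = [(5, -7), (10, -5), (1, 4), (-5, -3)]

Graham scan procedure:
  1. Find the pivot p₀ = point with lowest y (tie → lowest x): (5, -7).
  2. Sort the remaining points by polar angle around p₀.
  3. Walk through sorted points, maintaining a stack; pop the top while the last three entries make a non-left turn (cross product ≤ 0).
  4. Final stack is the convex hull in CCW order: (5, -7), (10, -5), (1, 4), (-5, -3).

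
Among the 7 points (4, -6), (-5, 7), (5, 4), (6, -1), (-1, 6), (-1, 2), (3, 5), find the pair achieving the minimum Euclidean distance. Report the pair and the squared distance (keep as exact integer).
Pair = ((5, 4), (3, 5)); squared distance = 5

Compute all C(7, 2) = 21 pairwise squared distances (x_i − x_j)² + (y_i − y_j)². The minimum is 5, attained by the pair ((5, 4), (3, 5)).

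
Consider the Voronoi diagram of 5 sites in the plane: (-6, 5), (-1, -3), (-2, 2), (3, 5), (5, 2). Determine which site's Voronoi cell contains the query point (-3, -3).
Nearest site = (-1, -3)

The Voronoi cell of site s contains exactly those query points closer to s than to any other site. Compute squared distances from q = (-3, -3) to each site:
  (-1 − -3)² + (-3 − -3)² = 4
  (-2 − -3)² + (2 − -3)² = 26
  (-6 − -3)² + (5 − -3)² = 73
  (5 − -3)² + (2 − -3)² = 89
  (3 − -3)² + (5 − -3)² = 100
Minimum is attained by (-1, -3), so q lies in its Voronoi cell.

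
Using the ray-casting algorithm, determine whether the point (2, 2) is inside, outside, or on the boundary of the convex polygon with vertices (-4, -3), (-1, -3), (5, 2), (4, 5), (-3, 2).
The point (2, 2) lies strictly inside the polygon

Cast a horizontal ray to the right from the query point and count how many polygon edges it crosses (each edge strictly once or zero times, handled with the usual half-open convention). 
Parity of crossings → odd ⇒ inside.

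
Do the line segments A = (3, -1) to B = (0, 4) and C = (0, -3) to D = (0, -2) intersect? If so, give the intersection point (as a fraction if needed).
No (intersection of containing lines falls outside at least one segment)

Parametrize and solve: t = 1, s = 7. At least one of these is outside [0, 1], so the segments do not intersect.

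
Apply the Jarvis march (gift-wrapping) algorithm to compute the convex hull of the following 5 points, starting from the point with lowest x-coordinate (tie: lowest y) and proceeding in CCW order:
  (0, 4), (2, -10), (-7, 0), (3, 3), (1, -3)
Hull (CCW) = [(-7, 0), (2, -10), (3, 3), (0, 4)]

Jarvis march: at each step, from the current hull vertex p, select the next vertex q as the point such that every other point lies strictly to the left of (or on) the directed line p → q. (Equivalently: for every other point r, the cross product (q − p) × (r − p) ≥ 0.)
Starting point (lowest x, tie lowest y): (-7, 0). Wrap until returning to start. Resulting hull: (-7, 0), (2, -10), (3, 3), (0, 4).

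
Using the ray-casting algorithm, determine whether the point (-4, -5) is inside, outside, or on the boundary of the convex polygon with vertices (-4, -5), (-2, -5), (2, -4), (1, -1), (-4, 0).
The point (-4, -5) lies on the polygon boundary

Boundary check: the query satisfies the collinearity and bounding-box conditions for some polygon edge, so it lies exactly on the boundary.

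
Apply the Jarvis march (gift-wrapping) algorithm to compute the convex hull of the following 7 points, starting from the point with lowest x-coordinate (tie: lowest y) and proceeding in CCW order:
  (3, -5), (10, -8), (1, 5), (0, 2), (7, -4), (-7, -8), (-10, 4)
Hull (CCW) = [(-10, 4), (-7, -8), (10, -8), (1, 5)]

Jarvis march: at each step, from the current hull vertex p, select the next vertex q as the point such that every other point lies strictly to the left of (or on) the directed line p → q. (Equivalently: for every other point r, the cross product (q − p) × (r − p) ≥ 0.)
Starting point (lowest x, tie lowest y): (-10, 4). Wrap until returning to start. Resulting hull: (-10, 4), (-7, -8), (10, -8), (1, 5).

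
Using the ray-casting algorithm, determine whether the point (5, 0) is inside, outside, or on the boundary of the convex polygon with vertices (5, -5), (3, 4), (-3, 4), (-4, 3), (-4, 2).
The point (5, 0) lies strictly outside the polygon

Cast a horizontal ray to the right from the query point and count how many polygon edges it crosses (each edge strictly once or zero times, handled with the usual half-open convention). 
Parity of crossings → even ⇒ outside.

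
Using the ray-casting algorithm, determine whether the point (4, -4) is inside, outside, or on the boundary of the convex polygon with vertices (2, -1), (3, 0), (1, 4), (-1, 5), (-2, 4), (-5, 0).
The point (4, -4) lies strictly outside the polygon

Cast a horizontal ray to the right from the query point and count how many polygon edges it crosses (each edge strictly once or zero times, handled with the usual half-open convention). 
Parity of crossings → even ⇒ outside.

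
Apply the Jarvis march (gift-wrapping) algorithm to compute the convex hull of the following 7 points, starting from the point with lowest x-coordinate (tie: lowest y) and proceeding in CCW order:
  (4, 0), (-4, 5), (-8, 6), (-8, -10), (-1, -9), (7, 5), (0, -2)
Hull (CCW) = [(-8, -10), (-1, -9), (7, 5), (-8, 6)]

Jarvis march: at each step, from the current hull vertex p, select the next vertex q as the point such that every other point lies strictly to the left of (or on) the directed line p → q. (Equivalently: for every other point r, the cross product (q − p) × (r − p) ≥ 0.)
Starting point (lowest x, tie lowest y): (-8, -10). Wrap until returning to start. Resulting hull: (-8, -10), (-1, -9), (7, 5), (-8, 6).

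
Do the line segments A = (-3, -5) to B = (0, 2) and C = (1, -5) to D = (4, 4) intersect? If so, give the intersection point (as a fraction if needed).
No (intersection of containing lines falls outside at least one segment)

Parametrize and solve: t = 6, s = 14/3. At least one of these is outside [0, 1], so the segments do not intersect.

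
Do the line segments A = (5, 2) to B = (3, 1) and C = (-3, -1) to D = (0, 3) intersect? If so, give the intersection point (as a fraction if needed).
No (intersection of containing lines falls outside at least one segment)

Parametrize and solve: t = 23/5, s = -2/5. At least one of these is outside [0, 1], so the segments do not intersect.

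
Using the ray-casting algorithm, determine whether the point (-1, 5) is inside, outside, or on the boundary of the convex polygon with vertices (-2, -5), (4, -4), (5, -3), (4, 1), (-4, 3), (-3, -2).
The point (-1, 5) lies strictly outside the polygon

Cast a horizontal ray to the right from the query point and count how many polygon edges it crosses (each edge strictly once or zero times, handled with the usual half-open convention). 
Parity of crossings → even ⇒ outside.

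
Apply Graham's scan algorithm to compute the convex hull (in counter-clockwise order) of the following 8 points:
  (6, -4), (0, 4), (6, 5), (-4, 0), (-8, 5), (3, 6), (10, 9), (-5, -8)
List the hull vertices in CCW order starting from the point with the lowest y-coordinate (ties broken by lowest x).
Hull (CCW) = [(-5, -8), (6, -4), (10, 9), (-8, 5)]

Graham scan procedure:
  1. Find the pivot p₀ = point with lowest y (tie → lowest x): (-5, -8).
  2. Sort the remaining points by polar angle around p₀.
  3. Walk through sorted points, maintaining a stack; pop the top while the last three entries make a non-left turn (cross product ≤ 0).
  4. Final stack is the convex hull in CCW order: (-5, -8), (6, -4), (10, 9), (-8, 5).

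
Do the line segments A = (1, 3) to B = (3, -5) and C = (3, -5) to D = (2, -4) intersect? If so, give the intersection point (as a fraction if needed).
Yes; intersection at (3, -5) (t = 1 on AB, s = 0 on CD)

Parametrize AB as A + t(B − A) = (1 + 2 t, 3 + -8 t) and CD as C + s(D − C) = (3 + -1 s, -5 + 1 s). Solve the linear system for (t, s). Determinant = 6 ≠ 0, so a unique intersection of the containing lines exists. Solution: t = 1, s = 0 — both in [0, 1], so the segments cross. Intersection point: (3, -5).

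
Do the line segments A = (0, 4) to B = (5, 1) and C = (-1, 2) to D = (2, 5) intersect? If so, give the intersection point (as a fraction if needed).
Yes; intersection at (5/8, 29/8) (t = 1/8 on AB, s = 13/24 on CD)

Parametrize AB as A + t(B − A) = (0 + 5 t, 4 + -3 t) and CD as C + s(D − C) = (-1 + 3 s, 2 + 3 s). Solve the linear system for (t, s). Determinant = -24 ≠ 0, so a unique intersection of the containing lines exists. Solution: t = 1/8, s = 13/24 — both in [0, 1], so the segments cross. Intersection point: (5/8, 29/8).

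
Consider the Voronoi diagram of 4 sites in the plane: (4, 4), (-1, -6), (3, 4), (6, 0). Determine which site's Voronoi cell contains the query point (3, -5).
Nearest site = (-1, -6)

The Voronoi cell of site s contains exactly those query points closer to s than to any other site. Compute squared distances from q = (3, -5) to each site:
  (-1 − 3)² + (-6 − -5)² = 17
  (6 − 3)² + (0 − -5)² = 34
  (3 − 3)² + (4 − -5)² = 81
  (4 − 3)² + (4 − -5)² = 82
Minimum is attained by (-1, -6), so q lies in its Voronoi cell.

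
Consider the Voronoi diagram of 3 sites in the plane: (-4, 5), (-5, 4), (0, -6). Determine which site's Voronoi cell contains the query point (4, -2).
Nearest site = (0, -6)

The Voronoi cell of site s contains exactly those query points closer to s than to any other site. Compute squared distances from q = (4, -2) to each site:
  (0 − 4)² + (-6 − -2)² = 32
  (-4 − 4)² + (5 − -2)² = 113
  (-5 − 4)² + (4 − -2)² = 117
Minimum is attained by (0, -6), so q lies in its Voronoi cell.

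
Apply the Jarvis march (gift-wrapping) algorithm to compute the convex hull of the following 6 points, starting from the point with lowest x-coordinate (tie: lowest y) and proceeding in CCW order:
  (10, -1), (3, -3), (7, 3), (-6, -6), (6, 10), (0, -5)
Hull (CCW) = [(-6, -6), (0, -5), (10, -1), (6, 10)]

Jarvis march: at each step, from the current hull vertex p, select the next vertex q as the point such that every other point lies strictly to the left of (or on) the directed line p → q. (Equivalently: for every other point r, the cross product (q − p) × (r − p) ≥ 0.)
Starting point (lowest x, tie lowest y): (-6, -6). Wrap until returning to start. Resulting hull: (-6, -6), (0, -5), (10, -1), (6, 10).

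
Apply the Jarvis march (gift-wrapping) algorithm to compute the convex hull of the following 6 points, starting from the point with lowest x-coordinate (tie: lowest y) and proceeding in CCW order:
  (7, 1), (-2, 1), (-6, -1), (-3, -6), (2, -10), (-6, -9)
Hull (CCW) = [(-6, -9), (2, -10), (7, 1), (-2, 1), (-6, -1)]

Jarvis march: at each step, from the current hull vertex p, select the next vertex q as the point such that every other point lies strictly to the left of (or on) the directed line p → q. (Equivalently: for every other point r, the cross product (q − p) × (r − p) ≥ 0.)
Starting point (lowest x, tie lowest y): (-6, -9). Wrap until returning to start. Resulting hull: (-6, -9), (2, -10), (7, 1), (-2, 1), (-6, -1).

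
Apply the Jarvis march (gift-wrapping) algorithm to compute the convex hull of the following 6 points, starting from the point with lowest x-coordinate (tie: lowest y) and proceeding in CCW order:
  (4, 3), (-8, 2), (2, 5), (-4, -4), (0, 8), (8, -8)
Hull (CCW) = [(-8, 2), (-4, -4), (8, -8), (4, 3), (0, 8)]

Jarvis march: at each step, from the current hull vertex p, select the next vertex q as the point such that every other point lies strictly to the left of (or on) the directed line p → q. (Equivalently: for every other point r, the cross product (q − p) × (r − p) ≥ 0.)
Starting point (lowest x, tie lowest y): (-8, 2). Wrap until returning to start. Resulting hull: (-8, 2), (-4, -4), (8, -8), (4, 3), (0, 8).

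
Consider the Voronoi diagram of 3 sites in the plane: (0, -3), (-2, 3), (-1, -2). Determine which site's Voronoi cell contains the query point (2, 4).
Nearest site = (-2, 3)

The Voronoi cell of site s contains exactly those query points closer to s than to any other site. Compute squared distances from q = (2, 4) to each site:
  (-2 − 2)² + (3 − 4)² = 17
  (-1 − 2)² + (-2 − 4)² = 45
  (0 − 2)² + (-3 − 4)² = 53
Minimum is attained by (-2, 3), so q lies in its Voronoi cell.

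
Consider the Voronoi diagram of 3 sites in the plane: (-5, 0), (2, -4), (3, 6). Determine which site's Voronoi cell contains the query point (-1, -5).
Nearest site = (2, -4)

The Voronoi cell of site s contains exactly those query points closer to s than to any other site. Compute squared distances from q = (-1, -5) to each site:
  (2 − -1)² + (-4 − -5)² = 10
  (-5 − -1)² + (0 − -5)² = 41
  (3 − -1)² + (6 − -5)² = 137
Minimum is attained by (2, -4), so q lies in its Voronoi cell.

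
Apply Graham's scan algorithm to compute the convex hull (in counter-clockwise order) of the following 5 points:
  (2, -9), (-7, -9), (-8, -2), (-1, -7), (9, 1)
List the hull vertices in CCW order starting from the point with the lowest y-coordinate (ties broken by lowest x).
Hull (CCW) = [(-7, -9), (2, -9), (9, 1), (-8, -2)]

Graham scan procedure:
  1. Find the pivot p₀ = point with lowest y (tie → lowest x): (-7, -9).
  2. Sort the remaining points by polar angle around p₀.
  3. Walk through sorted points, maintaining a stack; pop the top while the last three entries make a non-left turn (cross product ≤ 0).
  4. Final stack is the convex hull in CCW order: (-7, -9), (2, -9), (9, 1), (-8, -2).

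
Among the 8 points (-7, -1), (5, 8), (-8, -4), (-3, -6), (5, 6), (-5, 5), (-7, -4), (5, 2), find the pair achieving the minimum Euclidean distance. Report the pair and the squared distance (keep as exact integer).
Pair = ((-8, -4), (-7, -4)); squared distance = 1

Compute all C(8, 2) = 28 pairwise squared distances (x_i − x_j)² + (y_i − y_j)². The minimum is 1, attained by the pair ((-8, -4), (-7, -4)).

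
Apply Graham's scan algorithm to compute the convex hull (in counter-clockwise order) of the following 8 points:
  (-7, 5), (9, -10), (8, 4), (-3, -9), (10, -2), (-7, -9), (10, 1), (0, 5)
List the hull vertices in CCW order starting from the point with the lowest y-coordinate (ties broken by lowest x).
Hull (CCW) = [(9, -10), (10, -2), (10, 1), (8, 4), (0, 5), (-7, 5), (-7, -9)]

Graham scan procedure:
  1. Find the pivot p₀ = point with lowest y (tie → lowest x): (9, -10).
  2. Sort the remaining points by polar angle around p₀.
  3. Walk through sorted points, maintaining a stack; pop the top while the last three entries make a non-left turn (cross product ≤ 0).
  4. Final stack is the convex hull in CCW order: (9, -10), (10, -2), (10, 1), (8, 4), (0, 5), (-7, 5), (-7, -9).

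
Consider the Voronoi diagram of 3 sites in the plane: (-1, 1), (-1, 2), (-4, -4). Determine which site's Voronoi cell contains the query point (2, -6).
Nearest site = (-4, -4)

The Voronoi cell of site s contains exactly those query points closer to s than to any other site. Compute squared distances from q = (2, -6) to each site:
  (-4 − 2)² + (-4 − -6)² = 40
  (-1 − 2)² + (1 − -6)² = 58
  (-1 − 2)² + (2 − -6)² = 73
Minimum is attained by (-4, -4), so q lies in its Voronoi cell.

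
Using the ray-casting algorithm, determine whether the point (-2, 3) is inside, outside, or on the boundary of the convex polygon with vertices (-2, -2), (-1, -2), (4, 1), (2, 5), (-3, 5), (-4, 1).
The point (-2, 3) lies strictly inside the polygon

Cast a horizontal ray to the right from the query point and count how many polygon edges it crosses (each edge strictly once or zero times, handled with the usual half-open convention). 
Parity of crossings → odd ⇒ inside.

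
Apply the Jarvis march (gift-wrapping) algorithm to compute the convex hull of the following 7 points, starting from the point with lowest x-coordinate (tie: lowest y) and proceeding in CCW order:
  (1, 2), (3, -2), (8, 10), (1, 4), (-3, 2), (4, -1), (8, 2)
Hull (CCW) = [(-3, 2), (3, -2), (8, 2), (8, 10)]

Jarvis march: at each step, from the current hull vertex p, select the next vertex q as the point such that every other point lies strictly to the left of (or on) the directed line p → q. (Equivalently: for every other point r, the cross product (q − p) × (r − p) ≥ 0.)
Starting point (lowest x, tie lowest y): (-3, 2). Wrap until returning to start. Resulting hull: (-3, 2), (3, -2), (8, 2), (8, 10).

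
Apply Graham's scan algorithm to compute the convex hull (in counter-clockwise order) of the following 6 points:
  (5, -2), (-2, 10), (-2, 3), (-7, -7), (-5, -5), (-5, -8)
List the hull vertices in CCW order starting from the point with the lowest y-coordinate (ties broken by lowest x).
Hull (CCW) = [(-5, -8), (5, -2), (-2, 10), (-7, -7)]

Graham scan procedure:
  1. Find the pivot p₀ = point with lowest y (tie → lowest x): (-5, -8).
  2. Sort the remaining points by polar angle around p₀.
  3. Walk through sorted points, maintaining a stack; pop the top while the last three entries make a non-left turn (cross product ≤ 0).
  4. Final stack is the convex hull in CCW order: (-5, -8), (5, -2), (-2, 10), (-7, -7).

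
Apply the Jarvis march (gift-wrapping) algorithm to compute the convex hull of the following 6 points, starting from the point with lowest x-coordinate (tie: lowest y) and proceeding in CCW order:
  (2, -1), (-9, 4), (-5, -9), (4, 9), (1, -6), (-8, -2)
Hull (CCW) = [(-9, 4), (-8, -2), (-5, -9), (1, -6), (4, 9)]

Jarvis march: at each step, from the current hull vertex p, select the next vertex q as the point such that every other point lies strictly to the left of (or on) the directed line p → q. (Equivalently: for every other point r, the cross product (q − p) × (r − p) ≥ 0.)
Starting point (lowest x, tie lowest y): (-9, 4). Wrap until returning to start. Resulting hull: (-9, 4), (-8, -2), (-5, -9), (1, -6), (4, 9).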